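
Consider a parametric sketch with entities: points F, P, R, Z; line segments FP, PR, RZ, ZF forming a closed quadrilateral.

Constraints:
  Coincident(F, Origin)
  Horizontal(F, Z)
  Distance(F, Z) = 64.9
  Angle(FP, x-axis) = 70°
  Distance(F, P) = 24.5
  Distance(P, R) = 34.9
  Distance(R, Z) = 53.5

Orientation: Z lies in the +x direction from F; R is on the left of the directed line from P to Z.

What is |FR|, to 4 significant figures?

57.25

Checks: |PR| = 34.90 ✓; |RZ| = 53.50 ✓.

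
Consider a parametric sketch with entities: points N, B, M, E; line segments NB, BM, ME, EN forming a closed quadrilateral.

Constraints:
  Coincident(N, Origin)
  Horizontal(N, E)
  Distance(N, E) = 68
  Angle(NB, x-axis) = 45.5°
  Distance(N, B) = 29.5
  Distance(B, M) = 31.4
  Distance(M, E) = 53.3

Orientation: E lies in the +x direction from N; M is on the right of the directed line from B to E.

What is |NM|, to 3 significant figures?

18.5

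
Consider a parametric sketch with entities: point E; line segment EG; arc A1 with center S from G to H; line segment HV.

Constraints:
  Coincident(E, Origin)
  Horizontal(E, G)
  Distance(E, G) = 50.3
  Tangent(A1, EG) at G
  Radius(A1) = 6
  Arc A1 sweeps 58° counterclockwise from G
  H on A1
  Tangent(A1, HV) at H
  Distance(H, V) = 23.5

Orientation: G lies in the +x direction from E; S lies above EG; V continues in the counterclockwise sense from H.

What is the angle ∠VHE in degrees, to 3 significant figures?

125°

E is at the origin; E and G share the same y with |EG| = 50.3 and G on the +x side, so G = (50.3, 0.00). The tangent condition forces SG to be normal to EG, so S = G + (0, 6) = (50.3, 6.00). On A1, G sits at bearing -90° from S; a 58° counterclockwise sweep puts H at bearing -32°, so H = S + 6.0·(cos -32°, sin -32°) = (55.4, 2.82). Tangency of A1 to HV means the radius SH is perpendicular to HV, so HV runs along (−sin -32°, cos -32°); with |HV| = 23.5, V = (67.8, 22.7). Then cos ∠VHE = HV·HE / (|HV||HE|), giving 125°.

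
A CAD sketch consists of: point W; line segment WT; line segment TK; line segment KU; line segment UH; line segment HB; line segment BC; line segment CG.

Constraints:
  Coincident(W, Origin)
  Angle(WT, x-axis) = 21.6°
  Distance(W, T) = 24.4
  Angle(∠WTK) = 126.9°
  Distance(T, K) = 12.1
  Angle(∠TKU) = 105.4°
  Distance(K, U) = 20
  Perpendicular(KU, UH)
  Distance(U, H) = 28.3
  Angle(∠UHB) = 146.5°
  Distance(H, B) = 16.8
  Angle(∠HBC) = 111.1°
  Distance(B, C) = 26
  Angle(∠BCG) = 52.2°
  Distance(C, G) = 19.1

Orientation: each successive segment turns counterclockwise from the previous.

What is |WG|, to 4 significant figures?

13.37

W is at the origin; WT runs at 21.6° with length 24.4, so T = (22.69, 8.982). ∠WTK = 126.9° gives TK at 74.70° from the x-axis; with |TK| = 12.1, K = (25.88, 20.65). ∠TKU = 105.4° gives KU at 149.3° from the x-axis; with |KU| = 20.0, U = (8.682, 30.86). KU is perpendicular to UH, so UH runs at -120.7°; with |UH| = 28.3, H = (-5.766, 6.530). ∠UHB = 146.5° gives HB at -87.20° from the x-axis; with |HB| = 16.8, B = (-4.945, -10.25). ∠HBC = 111.1° gives BC at -18.30° from the x-axis; with |BC| = 26.0, C = (19.74, -18.41). ∠BCG = 52.2° gives CG at 109.5° from the x-axis; with |CG| = 19.1, G = (13.36, -0.4089). Then |WG| = |G − W| = 13.37.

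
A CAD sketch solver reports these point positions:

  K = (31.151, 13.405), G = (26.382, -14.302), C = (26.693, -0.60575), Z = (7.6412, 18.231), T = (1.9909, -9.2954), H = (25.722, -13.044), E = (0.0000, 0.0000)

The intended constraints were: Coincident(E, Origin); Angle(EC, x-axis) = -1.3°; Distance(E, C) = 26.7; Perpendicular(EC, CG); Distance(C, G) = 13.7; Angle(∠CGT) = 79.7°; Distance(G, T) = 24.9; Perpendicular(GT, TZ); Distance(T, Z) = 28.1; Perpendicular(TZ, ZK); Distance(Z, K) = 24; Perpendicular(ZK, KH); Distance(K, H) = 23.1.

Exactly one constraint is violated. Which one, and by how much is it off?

Distance(K, H) = 23.1 — off by 3.90.

E = (0.00, 0.00) ✓; EC at -1.300° ✓; |EC| = 26.70 ✓; ∠(EC, CG) = 90.00° ✓; |CG| = 13.70 ✓; ∠CGT = 79.70° ✓; |GT| = 24.90 ✓; ∠(GT, TZ) = 90.00° ✓; |TZ| = 28.10 ✓; ∠(TZ, ZK) = 90.00° ✓; |ZK| = 24.00 ✓; ∠(ZK, KH) = 90.00° ✓; |KH| = 27.00 ✗.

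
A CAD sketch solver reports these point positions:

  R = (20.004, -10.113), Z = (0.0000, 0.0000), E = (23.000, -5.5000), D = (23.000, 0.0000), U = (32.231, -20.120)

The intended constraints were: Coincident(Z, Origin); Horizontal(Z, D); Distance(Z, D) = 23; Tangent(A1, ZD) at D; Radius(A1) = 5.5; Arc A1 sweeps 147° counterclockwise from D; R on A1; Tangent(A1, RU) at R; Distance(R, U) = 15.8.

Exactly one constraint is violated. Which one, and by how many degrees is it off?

Tangent(A1, RU) at R — off by 6.30°.

Z = (0.00, 0.00) ✓; Z.y = 0.00, D.y = 0.00 ✓; |ZD| = 23.00 ✓; ∠(ED, DZ) = 90.00° ✓; |ED| = 5.500 ✓; bearing(E→R) − bearing(E→D) = 147.0° ✓; |ER| = 5.501 ✓; ∠(ER, RU) = 96.30° ✗; |RU| = 15.80 ✓.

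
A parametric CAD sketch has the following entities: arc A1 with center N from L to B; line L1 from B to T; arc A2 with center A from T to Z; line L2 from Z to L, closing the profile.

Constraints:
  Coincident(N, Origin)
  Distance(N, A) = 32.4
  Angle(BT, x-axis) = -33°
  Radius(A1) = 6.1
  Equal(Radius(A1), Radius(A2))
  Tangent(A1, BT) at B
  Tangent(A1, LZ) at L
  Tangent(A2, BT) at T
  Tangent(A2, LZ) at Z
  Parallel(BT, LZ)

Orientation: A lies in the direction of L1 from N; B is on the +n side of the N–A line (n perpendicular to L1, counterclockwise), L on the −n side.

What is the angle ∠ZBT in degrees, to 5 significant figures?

20.634°

Tangency of A1 to both parallel lines with radius 6.1 puts B and L at N ± 6.1·n: B = (3.3223, 5.1159), L = (-3.3223, -5.1159). Equal radii place T and Z the same way about A: T = A + 6.1·n = (30.495, -12.530), Z = A − 6.1·n = (23.851, -22.762). Then cos ∠ZBT = BZ·BT / (|BZ||BT|), giving 20.634°.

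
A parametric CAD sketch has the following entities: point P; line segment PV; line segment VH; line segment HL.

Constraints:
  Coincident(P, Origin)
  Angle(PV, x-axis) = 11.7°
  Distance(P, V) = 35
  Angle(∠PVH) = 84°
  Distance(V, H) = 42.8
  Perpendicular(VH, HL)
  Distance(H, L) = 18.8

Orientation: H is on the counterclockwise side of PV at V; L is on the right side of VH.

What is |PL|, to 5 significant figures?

66.377

P is at the origin; PV runs at 11.7° with length 35.0, so V = 35.0·(cos 11.7°, sin 11.7°) = (34.273, 7.0976). ∠PVH = 84.0°, so VH runs at 11.7° + (180° − 84.0°) = 107.70° from the x-axis; with |VH| = 42.8, H = V + 42.8·(cos 107.70°, sin 107.70°) = (21.260, 47.871). VH is perpendicular to HL; with |HL| = 18.8 on the right of VH, L = H + 18.8·(0.95266, 0.30403) = (39.170, 53.587). Then |PL| = |L − P| = 66.377.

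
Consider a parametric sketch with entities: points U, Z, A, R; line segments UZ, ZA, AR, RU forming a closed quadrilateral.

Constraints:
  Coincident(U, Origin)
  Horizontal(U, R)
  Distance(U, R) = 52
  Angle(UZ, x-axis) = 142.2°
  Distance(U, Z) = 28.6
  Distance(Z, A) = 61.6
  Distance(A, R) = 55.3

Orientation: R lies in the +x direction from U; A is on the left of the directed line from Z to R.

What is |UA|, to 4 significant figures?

58.45

Checks: UZ at 142.2° ✓; |ZA| = 61.60 ✓; |AR| = 55.30 ✓.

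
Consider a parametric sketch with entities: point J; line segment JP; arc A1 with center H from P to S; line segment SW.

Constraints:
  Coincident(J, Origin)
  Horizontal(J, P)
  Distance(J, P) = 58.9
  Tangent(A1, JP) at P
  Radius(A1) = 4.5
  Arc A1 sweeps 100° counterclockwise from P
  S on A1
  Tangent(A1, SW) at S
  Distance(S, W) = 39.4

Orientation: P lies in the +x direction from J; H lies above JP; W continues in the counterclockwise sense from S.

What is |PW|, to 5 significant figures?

44.149

J is at the origin; J and P share the same y with |JP| = 58.9 and P on the +x side, so P = (58.900, 0.0000). The tangent condition forces HP to be normal to JP, so H = P + (0, 4.5) = (58.900, 4.5000). On A1, P sits at bearing -90° from H; a 100° counterclockwise sweep puts S at bearing 10°, so S = H + 4.5·(cos 10°, sin 10°) = (63.332, 5.2814). Since A1 is tangent to SW there, HS ⟂ SW, so SW runs along (−sin 10°, cos 10°); with |SW| = 39.4, W = (56.490, 44.083). Then |PW| = |W − P| = 44.149.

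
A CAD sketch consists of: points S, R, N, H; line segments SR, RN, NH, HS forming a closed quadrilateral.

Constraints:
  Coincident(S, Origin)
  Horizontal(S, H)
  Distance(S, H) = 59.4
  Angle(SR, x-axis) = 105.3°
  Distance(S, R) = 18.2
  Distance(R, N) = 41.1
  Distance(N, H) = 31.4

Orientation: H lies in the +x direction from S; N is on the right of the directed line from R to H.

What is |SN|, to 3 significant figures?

29.3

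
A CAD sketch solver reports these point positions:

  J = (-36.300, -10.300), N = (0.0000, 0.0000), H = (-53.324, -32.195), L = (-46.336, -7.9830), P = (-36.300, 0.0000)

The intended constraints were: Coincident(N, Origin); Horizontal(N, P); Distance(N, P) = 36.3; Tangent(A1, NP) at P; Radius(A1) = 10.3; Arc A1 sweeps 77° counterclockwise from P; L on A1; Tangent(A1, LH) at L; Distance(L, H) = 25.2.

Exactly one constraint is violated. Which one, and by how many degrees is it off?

Tangent(A1, LH) at L — off by 3.10°.

N = (0.00, 0.00) ✓; N.y = 0.00, P.y = 0.00 ✓; |NP| = 36.30 ✓; ∠(JP, PN) = 90.00° ✓; |JP| = 10.30 ✓; bearing(J→L) − bearing(J→P) = 77.00° ✓; |JL| = 10.30 ✓; ∠(JL, LH) = 93.10° ✗; |LH| = 25.20 ✓.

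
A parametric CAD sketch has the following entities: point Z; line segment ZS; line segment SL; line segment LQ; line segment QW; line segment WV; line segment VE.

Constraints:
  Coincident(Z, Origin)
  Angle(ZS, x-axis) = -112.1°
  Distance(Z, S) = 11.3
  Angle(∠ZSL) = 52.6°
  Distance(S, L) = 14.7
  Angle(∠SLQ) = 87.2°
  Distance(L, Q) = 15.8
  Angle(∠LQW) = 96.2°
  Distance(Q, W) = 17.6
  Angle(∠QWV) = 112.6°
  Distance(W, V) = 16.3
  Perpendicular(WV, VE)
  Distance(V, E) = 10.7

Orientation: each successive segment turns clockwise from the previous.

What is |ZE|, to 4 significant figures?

14.02

Z is at the origin; ZS runs at -112.1° with length 11.3, so S = (-4.251, -10.47). ∠ZSL = 52.6° gives SL at 120.5° from the x-axis; with |SL| = 14.7, L = (-11.71, 2.196). ∠SLQ = 87.2° gives LQ at 27.70° from the x-axis; with |LQ| = 15.8, Q = (2.277, 9.541). ∠LQW = 96.2° gives QW at -56.10° from the x-axis; with |QW| = 17.6, W = (12.09, -5.068). ∠QWV = 112.6° gives WV at -123.5° from the x-axis; with |WV| = 16.3, V = (3.097, -18.66). WV ⟂ VE, so VE runs at 146.5°; with |VE| = 10.7, E = (-5.826, -12.75). Then |ZE| = |E − Z| = 14.02.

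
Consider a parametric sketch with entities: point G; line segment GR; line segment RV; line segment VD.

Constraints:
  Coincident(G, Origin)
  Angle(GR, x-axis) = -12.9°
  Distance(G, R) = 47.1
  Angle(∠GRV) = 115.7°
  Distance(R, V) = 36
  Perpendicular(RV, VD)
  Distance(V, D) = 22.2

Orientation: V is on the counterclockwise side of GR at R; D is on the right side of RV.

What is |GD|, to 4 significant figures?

85.80

G is at the origin; GR runs at -12.9° with length 47.1, so R = 47.1·(cos -12.9°, sin -12.9°) = (45.91, -10.52). ∠GRV = 115.7°, so RV runs at -12.9° + (180° − 115.7°) = 51.40° from the x-axis; with |RV| = 36.0, V = R + 36.0·(cos 51.40°, sin 51.40°) = (68.37, 17.62). The perpendicularity gives VD at right angles to RV; with |VD| = 22.2 on the right of RV, D = V + 22.2·(0.7815, -0.6239) = (85.72, 3.770). Then |GD| = |D − G| = 85.80.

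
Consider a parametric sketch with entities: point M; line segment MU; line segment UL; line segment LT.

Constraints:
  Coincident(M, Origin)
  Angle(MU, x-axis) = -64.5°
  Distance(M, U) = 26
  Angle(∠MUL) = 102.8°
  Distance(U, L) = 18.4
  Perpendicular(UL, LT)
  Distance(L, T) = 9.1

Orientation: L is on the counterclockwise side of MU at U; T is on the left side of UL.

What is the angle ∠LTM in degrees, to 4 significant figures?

123.9°

M is at the origin; MU runs at -64.5° with length 26.0, so U = 26.0·(cos -64.5°, sin -64.5°) = (11.19, -23.47). ∠MUL = 102.8°, so UL runs at -64.5° + (180° − 102.8°) = 12.70° from the x-axis; with |UL| = 18.4, L = U + 18.4·(cos 12.70°, sin 12.70°) = (29.14, -19.42). UL ⟂ LT; with |LT| = 9.1 on the left of UL, T = L + 9.1·(-0.2198, 0.9755) = (27.14, -10.54). Then cos ∠LTM = TL·TM / (|TL||TM|), giving 123.9°.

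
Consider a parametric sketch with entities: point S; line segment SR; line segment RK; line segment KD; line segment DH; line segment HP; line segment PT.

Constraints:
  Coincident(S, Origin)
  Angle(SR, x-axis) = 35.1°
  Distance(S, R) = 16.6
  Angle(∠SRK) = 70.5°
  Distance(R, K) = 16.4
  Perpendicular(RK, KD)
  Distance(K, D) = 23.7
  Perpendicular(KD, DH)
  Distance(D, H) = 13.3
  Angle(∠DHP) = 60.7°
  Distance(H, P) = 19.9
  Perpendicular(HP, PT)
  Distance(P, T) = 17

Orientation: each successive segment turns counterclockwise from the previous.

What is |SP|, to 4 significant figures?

11.82

The perpendicularity gives DH at right angles to KD, so DH runs at -35.40°; with |DH| = 13.3, H = (-2.675, -7.978). ∠DHP = 60.7° gives HP at 83.90° from the x-axis; with |HP| = 19.9, P = (-0.5599, 11.81). Then |SP| = |P − S| = 11.82.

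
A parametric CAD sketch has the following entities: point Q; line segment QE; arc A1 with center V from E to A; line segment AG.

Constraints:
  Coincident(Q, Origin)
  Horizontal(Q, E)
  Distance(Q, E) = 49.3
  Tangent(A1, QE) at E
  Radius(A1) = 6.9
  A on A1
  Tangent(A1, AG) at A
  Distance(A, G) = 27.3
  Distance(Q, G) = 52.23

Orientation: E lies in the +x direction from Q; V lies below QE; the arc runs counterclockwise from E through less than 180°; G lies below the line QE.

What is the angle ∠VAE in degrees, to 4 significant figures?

47.48°

Q is at the origin; Q and E share the same y with |QE| = 49.3 and E on the +x side, so E = (49.30, 0.000). A1 meets QE tangentially, so VE is at right angles to QE, so V = E + (0, -6.9) = (49.30, -6.900). Since VA ⟂ AG (tangency), |VG| = √(6.9² + 27.3²) = 28.16 regardless of where A sits on A1. So G lies on both circle(Q, 52.23) and circle(V, 28.16); the below-QE intersection is G = (40.07, -33.50). A is the foot of the tangent from G: A = (42.43, -6.304).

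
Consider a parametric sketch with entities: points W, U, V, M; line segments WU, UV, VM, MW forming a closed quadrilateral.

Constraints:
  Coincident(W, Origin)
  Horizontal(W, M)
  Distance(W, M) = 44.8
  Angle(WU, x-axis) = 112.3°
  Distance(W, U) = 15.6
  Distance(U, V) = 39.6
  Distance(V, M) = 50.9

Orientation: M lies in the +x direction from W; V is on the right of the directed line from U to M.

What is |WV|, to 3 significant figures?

24.7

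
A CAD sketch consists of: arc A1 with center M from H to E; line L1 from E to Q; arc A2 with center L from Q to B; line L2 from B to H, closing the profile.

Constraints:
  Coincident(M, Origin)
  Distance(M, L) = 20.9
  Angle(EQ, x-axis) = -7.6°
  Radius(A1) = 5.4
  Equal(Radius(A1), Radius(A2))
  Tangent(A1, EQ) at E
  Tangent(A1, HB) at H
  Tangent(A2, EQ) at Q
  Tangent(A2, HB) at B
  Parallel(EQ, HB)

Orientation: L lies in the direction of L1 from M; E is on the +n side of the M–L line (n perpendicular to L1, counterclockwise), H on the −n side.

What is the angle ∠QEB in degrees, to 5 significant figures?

27.327°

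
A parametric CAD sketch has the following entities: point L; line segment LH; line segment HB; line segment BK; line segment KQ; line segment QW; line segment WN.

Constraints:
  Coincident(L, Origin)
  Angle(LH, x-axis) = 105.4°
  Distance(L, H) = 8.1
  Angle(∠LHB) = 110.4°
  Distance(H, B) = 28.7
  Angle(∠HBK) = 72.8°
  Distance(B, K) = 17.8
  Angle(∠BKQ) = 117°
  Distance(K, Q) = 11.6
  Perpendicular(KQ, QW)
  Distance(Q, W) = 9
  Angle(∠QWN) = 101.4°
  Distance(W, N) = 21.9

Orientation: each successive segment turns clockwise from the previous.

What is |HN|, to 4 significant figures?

30.97

L is at the origin; LH runs at 105.4° with length 8.1, so H = (-2.151, 7.809). ∠LHB = 110.4° gives HB at 35.80° from the x-axis; with |HB| = 28.7, B = (21.13, 24.60). ∠HBK = 72.8° gives BK at -71.40° from the x-axis; with |BK| = 17.8, K = (26.80, 7.727). ∠BKQ = 117.0° gives KQ at -134.4° from the x-axis; with |KQ| = 11.6, Q = (18.69, -0.5607). KQ ⟂ QW, so QW runs at 135.6°; with |QW| = 9.0, W = (12.26, 5.736). ∠QWN = 101.4° gives WN at 57.00° from the x-axis; with |WN| = 21.9, N = (24.19, 24.10). Then |HN| = |N − H| = 30.97.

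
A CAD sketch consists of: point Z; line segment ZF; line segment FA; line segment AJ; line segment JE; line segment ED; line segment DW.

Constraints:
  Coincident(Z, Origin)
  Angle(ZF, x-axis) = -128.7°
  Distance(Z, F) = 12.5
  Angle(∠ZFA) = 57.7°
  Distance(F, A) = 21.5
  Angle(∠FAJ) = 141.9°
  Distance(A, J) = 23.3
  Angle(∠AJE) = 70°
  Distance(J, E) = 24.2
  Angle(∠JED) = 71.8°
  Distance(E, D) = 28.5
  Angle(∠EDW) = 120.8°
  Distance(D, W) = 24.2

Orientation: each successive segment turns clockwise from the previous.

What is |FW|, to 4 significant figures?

34.55

Z is at the origin; ZF runs at -128.7° with length 12.5, so F = (-7.816, -9.755). ∠ZFA = 57.7° gives FA at 109.0° from the x-axis; with |FA| = 21.5, A = (-14.82, 10.57). ∠FAJ = 141.9° gives AJ at 70.90° from the x-axis; with |AJ| = 23.3, J = (-7.191, 32.59). ∠AJE = 70.0° gives JE at -39.10° from the x-axis; with |JE| = 24.2, E = (11.59, 17.33). ∠JED = 71.8° gives ED at -147.3° from the x-axis; with |ED| = 28.5, D = (-12.39, 1.931). ∠EDW = 120.8° gives DW at 153.5° from the x-axis; with |DW| = 24.2, W = (-34.05, 12.73). Then |FW| = |W − F| = 34.55.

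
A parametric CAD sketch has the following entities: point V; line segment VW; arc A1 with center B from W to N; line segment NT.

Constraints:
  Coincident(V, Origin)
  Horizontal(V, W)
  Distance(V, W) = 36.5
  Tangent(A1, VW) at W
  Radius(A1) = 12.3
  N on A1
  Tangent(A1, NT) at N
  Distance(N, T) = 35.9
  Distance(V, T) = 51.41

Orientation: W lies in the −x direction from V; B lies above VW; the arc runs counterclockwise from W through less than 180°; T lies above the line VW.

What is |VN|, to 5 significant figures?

26.704

Checks: ∠(BW, WV) = 90.00° ✓; |BN| = 12.30 ✓; ∠(BN, NT) = 90.00° ✓; |NT| = 35.90 ✓; |VT| = 51.41 ✓.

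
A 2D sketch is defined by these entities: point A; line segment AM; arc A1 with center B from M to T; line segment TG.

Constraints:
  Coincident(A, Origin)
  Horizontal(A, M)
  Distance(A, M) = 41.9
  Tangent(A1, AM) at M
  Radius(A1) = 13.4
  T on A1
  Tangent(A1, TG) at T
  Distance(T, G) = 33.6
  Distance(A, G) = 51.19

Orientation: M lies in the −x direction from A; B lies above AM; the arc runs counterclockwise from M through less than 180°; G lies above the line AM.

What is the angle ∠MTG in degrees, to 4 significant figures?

138.6°

Checks: ∠(BM, MA) = 90.00° ✓; |BT| = 13.40 ✓; ∠(BT, TG) = 90.00° ✓; |TG| = 33.60 ✓; |AG| = 51.19 ✓.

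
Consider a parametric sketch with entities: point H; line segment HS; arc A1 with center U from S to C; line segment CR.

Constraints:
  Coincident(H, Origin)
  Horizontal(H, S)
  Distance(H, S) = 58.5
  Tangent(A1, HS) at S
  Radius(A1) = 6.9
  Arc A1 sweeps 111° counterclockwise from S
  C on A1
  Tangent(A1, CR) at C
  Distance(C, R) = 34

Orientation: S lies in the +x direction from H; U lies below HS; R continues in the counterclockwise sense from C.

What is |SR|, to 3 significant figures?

41.5

H is at the origin; HS is horizontal with |HS| = 58.5 and S on the +x side, so S = (58.5, 0.00). A1 meets HS tangentially, so US is at right angles to HS, so U = S + (0, -6.9) = (58.5, -6.90). On A1, S sits at bearing 90° from U; a 111° counterclockwise sweep puts C at bearing 201°, so C = U + 6.9·(cos 201°, sin 201°) = (52.1, -9.37). A1 meets CR tangentially, so UC is at right angles to CR, so CR runs along (−sin 201°, cos 201°); with |CR| = 34.0, R = (64.2, -41.1). Then |SR| = |R − S| = 41.5.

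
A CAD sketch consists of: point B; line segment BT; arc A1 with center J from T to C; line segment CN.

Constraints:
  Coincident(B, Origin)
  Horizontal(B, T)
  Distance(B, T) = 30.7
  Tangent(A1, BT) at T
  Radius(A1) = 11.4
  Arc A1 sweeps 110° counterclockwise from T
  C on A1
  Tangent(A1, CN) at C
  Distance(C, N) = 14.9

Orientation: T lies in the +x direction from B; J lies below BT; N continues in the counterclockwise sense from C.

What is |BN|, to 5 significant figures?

38.571

B is at the origin; BT is horizontal with |BT| = 30.7 and T on the +x side, so T = (30.700, 0.0000). Tangency of A1 to BT means the radius JT is perpendicular to BT, so J = T + (0, -11.4) = (30.700, -11.400). On A1, T sits at bearing 90° from J; a 110° counterclockwise sweep puts C at bearing 200°, so C = J + 11.4·(cos 200°, sin 200°) = (19.988, -15.299). Tangency of A1 to CN means the radius JC is perpendicular to CN, so CN runs along (−sin 200°, cos 200°); with |CN| = 14.9, N = (25.084, -29.300). Then |BN| = |N − B| = 38.571.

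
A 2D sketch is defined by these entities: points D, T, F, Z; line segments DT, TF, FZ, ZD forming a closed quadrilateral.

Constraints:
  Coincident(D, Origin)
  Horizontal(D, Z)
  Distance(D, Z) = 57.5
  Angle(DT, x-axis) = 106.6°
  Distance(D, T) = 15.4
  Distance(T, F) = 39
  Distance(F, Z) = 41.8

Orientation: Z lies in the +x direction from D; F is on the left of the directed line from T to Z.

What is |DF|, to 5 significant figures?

44.258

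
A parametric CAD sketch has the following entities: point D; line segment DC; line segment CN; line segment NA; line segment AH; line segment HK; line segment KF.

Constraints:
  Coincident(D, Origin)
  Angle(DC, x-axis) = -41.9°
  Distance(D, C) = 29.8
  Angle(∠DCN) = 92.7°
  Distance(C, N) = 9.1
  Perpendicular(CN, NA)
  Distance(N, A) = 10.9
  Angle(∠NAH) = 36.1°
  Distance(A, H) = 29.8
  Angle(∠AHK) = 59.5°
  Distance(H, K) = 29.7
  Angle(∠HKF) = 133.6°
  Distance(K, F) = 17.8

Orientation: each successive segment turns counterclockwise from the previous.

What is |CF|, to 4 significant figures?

34.86

D is at the origin; DC runs at -41.9° with length 29.8, so C = (22.18, -19.90). ∠DCN = 92.7° gives CN at 45.40° from the x-axis; with |CN| = 9.1, N = (28.57, -13.42). The perpendicularity gives NA at right angles to CN, so NA runs at 135.4°; with |NA| = 10.9, A = (20.81, -5.769). ∠NAH = 36.1° gives AH at -80.70° from the x-axis; with |AH| = 29.8, H = (25.62, -35.18). ∠AHK = 59.5° gives HK at 39.80° from the x-axis; with |HK| = 29.7, K = (48.44, -16.17). ∠HKF = 133.6° gives KF at 86.20° from the x-axis; with |KF| = 17.8, F = (49.62, 1.595). Then |CF| = |F − C| = 34.86.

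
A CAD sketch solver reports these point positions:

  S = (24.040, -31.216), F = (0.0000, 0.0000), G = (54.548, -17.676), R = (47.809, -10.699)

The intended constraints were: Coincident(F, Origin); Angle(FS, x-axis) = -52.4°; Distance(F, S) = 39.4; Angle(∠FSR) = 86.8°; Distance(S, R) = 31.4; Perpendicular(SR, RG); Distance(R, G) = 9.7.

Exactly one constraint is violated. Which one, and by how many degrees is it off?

Perpendicular(SR, RG) — off by 3.21°.

F = (0.00, 0.00) ✓; FS at -52.40° ✓; |FS| = 39.40 ✓; ∠FSR = 86.80° ✓; |SR| = 31.40 ✓; ∠(SR, RG) = 86.79° ✗; |RG| = 9.700 ✓.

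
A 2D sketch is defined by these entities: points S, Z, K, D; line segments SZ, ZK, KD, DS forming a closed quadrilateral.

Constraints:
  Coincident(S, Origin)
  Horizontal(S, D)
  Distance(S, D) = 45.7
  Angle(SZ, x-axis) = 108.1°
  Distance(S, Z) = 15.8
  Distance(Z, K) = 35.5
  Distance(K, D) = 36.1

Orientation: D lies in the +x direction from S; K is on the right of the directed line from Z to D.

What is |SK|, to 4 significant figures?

20.36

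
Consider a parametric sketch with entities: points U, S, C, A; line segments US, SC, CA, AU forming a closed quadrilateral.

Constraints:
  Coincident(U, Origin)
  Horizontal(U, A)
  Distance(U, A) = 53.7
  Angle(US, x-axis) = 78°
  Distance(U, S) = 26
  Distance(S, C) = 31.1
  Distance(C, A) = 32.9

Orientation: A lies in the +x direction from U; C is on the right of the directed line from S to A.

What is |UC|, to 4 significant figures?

20.90

Checks: U = (0.00, 0.00) ✓; |SC| = 31.10 ✓; |CA| = 32.90 ✓.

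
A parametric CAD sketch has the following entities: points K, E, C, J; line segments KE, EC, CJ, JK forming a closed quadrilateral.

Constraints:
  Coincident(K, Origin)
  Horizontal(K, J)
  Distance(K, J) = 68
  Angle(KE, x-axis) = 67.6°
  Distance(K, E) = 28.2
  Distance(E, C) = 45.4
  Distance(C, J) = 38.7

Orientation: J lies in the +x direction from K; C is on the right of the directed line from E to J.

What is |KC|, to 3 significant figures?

34.9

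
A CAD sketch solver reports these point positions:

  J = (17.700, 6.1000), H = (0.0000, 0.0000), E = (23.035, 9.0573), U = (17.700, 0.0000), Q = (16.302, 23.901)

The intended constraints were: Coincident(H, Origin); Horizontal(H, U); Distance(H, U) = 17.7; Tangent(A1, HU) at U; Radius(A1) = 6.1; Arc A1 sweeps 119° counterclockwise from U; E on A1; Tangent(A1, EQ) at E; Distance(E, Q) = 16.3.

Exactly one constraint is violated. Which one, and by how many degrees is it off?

Tangent(A1, EQ) at E — off by 4.60°.

H = (0.00, 0.00) ✓; H.y = 0.00, U.y = 0.00 ✓; |HU| = 17.70 ✓; ∠(JU, UH) = 90.00° ✓; |JU| = 6.100 ✓; bearing(J→E) − bearing(J→U) = 119.0° ✓; |JE| = 6.100 ✓; ∠(JE, EQ) = 94.60° ✗; |EQ| = 16.30 ✓.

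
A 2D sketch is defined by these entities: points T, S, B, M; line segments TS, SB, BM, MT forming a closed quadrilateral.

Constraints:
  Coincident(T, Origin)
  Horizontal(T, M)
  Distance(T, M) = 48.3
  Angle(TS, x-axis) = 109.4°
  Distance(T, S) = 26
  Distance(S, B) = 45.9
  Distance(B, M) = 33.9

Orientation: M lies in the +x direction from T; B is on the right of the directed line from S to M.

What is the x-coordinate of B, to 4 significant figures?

17.17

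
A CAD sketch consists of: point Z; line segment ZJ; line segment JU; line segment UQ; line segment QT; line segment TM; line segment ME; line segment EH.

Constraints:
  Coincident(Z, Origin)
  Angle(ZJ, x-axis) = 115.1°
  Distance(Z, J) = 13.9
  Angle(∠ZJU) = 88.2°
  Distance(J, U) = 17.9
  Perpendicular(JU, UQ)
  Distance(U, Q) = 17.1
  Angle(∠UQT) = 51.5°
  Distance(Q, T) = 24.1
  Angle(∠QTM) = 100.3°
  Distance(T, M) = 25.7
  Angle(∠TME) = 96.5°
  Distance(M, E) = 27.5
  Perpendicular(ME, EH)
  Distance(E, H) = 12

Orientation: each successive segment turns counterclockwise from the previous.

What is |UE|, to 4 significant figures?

21.51

Z is at the origin; ZJ runs at 115.1° with length 13.9, so J = (-5.896, 12.59). ∠ZJU = 88.2° gives JU at -153.1° from the x-axis; with |JU| = 17.9, U = (-21.86, 4.489). JU ⟂ UQ, so UQ runs at -63.10°; with |UQ| = 17.1, Q = (-14.12, -10.76). ∠UQT = 51.5° gives QT at 65.40° from the x-axis; with |QT| = 24.1, T = (-4.091, 11.15). ∠QTM = 100.3° gives TM at 145.1° from the x-axis; with |TM| = 25.7, M = (-25.17, 25.86). ∠TME = 96.5° gives ME at -131.4° from the x-axis; with |ME| = 27.5, E = (-43.35, 5.228). Then |UE| = |E − U| = 21.51.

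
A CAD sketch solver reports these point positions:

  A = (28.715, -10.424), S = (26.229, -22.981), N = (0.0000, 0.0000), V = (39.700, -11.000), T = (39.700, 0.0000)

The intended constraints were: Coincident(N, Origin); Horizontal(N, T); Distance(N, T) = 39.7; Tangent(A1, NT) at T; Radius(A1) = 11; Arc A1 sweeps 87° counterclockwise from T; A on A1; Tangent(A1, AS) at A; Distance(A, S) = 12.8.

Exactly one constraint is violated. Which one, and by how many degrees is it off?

Tangent(A1, AS) at A — off by 8.20°.

N = (0.00, 0.00) ✓; N.y = 0.00, T.y = 0.00 ✓; |NT| = 39.70 ✓; ∠(VT, TN) = 90.00° ✓; |VT| = 11.00 ✓; bearing(V→A) − bearing(V→T) = 87.00° ✓; |VA| = 11.00 ✓; ∠(VA, AS) = 98.20° ✗; |AS| = 12.80 ✓.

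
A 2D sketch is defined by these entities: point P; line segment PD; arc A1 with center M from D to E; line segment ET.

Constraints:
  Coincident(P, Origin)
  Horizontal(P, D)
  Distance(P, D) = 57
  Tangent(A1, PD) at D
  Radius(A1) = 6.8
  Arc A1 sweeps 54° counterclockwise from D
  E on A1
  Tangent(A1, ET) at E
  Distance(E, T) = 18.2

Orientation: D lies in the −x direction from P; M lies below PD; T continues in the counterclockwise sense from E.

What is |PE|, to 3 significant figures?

62.6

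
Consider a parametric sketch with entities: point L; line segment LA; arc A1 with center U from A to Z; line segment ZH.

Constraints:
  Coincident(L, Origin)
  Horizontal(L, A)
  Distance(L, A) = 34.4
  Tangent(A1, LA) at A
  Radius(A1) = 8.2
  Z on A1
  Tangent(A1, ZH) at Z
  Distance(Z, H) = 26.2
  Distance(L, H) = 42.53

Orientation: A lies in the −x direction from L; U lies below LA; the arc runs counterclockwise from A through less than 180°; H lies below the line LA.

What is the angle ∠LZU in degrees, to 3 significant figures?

18.9°

L is at the origin; L and A share the same y with |LA| = 34.4 and A on the −x side, so A = (-34.4, 0.00). The tangent condition forces UA to be normal to LA, so U = A + (0, -8.2) = (-34.4, -8.20). Since UZ ⟂ ZH (tangency), |UH| = √(8.2² + 26.2²) = 27.5 regardless of where Z sits on A1. So H lies on both circle(L, 42.53) and circle(U, 27.5); the below-LA intersection is H = (-25.4, -34.1). Z is the foot of the tangent from H: Z = (-41.0, -13.1).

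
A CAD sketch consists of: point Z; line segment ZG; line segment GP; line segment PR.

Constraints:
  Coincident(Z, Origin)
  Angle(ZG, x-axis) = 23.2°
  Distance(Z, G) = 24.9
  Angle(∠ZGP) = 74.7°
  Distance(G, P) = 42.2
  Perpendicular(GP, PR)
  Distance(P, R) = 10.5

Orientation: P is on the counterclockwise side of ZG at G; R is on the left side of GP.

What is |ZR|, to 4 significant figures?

38.11

∠ZGP = 74.7°, so GP runs at 23.2° + (180° − 74.7°) = 128.5° from the x-axis; with |GP| = 42.2, P = G + 42.2·(cos 128.5°, sin 128.5°) = (-3.384, 42.84). GP is perpendicular to PR; with |PR| = 10.5 on the left of GP, R = P + 10.5·(-0.7826, -0.6225) = (-11.60, 36.30). Then |ZR| = |R − Z| = 38.11.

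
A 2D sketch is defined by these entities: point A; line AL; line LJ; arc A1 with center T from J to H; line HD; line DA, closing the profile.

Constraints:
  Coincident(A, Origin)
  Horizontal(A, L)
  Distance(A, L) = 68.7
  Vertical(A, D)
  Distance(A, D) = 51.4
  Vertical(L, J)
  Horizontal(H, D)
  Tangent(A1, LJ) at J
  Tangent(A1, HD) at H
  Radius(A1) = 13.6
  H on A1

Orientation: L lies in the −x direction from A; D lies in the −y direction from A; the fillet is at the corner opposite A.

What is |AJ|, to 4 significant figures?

78.41

The virtual corner opposite A is at (-68.70, -51.40). A1 meets LJ tangentially, so TJ is at right angles to LJ and tangency of A1 to HD means the radius TH is perpendicular to HD, with radius 13.6, so the center T sits 13.6 in from both sides at T = (-55.10, -37.80). That places the tangent points at J = (-68.70, -37.80) on LJ and H = (-55.10, -51.40) on HD. Then |AJ| = |J − A| = 78.41.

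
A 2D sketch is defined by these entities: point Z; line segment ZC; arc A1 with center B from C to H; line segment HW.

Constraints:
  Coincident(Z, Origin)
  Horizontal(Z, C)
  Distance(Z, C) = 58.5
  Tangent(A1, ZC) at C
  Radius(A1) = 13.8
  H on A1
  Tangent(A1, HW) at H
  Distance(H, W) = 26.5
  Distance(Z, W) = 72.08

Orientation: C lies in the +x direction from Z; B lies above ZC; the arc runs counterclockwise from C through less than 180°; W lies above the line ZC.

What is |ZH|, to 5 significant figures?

73.446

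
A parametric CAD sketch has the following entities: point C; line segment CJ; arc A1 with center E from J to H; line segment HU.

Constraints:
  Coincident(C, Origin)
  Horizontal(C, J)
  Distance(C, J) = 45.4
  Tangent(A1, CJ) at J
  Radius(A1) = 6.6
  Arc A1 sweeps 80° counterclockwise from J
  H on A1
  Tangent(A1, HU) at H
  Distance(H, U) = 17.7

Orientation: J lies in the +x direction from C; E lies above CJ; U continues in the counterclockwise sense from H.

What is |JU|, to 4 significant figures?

24.81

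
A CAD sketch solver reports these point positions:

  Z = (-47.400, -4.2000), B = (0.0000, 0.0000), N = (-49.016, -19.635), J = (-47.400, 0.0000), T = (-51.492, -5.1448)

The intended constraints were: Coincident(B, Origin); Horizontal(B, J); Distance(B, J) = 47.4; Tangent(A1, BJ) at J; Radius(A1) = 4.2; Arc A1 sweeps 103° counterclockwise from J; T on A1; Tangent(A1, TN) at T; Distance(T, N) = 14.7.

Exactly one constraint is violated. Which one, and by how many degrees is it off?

Tangent(A1, TN) at T — off by 3.30°.

B = (0.00, 0.00) ✓; B.y = 0.00, J.y = 0.00 ✓; |BJ| = 47.40 ✓; ∠(ZJ, JB) = 90.00° ✓; |ZJ| = 4.200 ✓; bearing(Z→T) − bearing(Z→J) = 103.0° ✓; |ZT| = 4.200 ✓; ∠(ZT, TN) = 93.30° ✗; |TN| = 14.70 ✓.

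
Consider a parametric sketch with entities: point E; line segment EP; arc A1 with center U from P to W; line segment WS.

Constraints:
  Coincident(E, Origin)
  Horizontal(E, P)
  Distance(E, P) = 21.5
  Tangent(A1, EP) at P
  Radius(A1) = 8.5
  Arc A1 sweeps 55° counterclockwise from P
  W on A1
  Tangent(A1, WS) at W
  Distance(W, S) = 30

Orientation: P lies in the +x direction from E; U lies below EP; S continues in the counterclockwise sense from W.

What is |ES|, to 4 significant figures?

28.33

E is at the origin; EP is horizontal with |EP| = 21.5 and P on the +x side, so P = (21.50, 0.000). Since A1 is tangent to EP there, UP ⟂ EP, so U = P + (0, -8.5) = (21.50, -8.500). On A1, P sits at bearing 90° from U; a 55° counterclockwise sweep puts W at bearing 145°, so W = U + 8.5·(cos 145°, sin 145°) = (14.54, -3.625). Tangency of A1 to WS means the radius UW is perpendicular to WS, so WS runs along (−sin 145°, cos 145°); with |WS| = 30.0, S = (-2.670, -28.20). Then |ES| = |S − E| = 28.33.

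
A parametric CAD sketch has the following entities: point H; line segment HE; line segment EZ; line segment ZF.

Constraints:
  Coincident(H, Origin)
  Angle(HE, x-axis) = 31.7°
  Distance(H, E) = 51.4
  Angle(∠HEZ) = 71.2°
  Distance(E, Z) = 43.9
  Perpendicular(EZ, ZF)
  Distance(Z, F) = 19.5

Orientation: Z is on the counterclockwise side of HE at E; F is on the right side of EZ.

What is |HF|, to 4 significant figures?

73.44

H is at the origin; HE runs at 31.7° with length 51.4, so E = 51.4·(cos 31.7°, sin 31.7°) = (43.73, 27.01). ∠HEZ = 71.2°, so EZ runs at 31.7° + (180° − 71.2°) = 140.5° from the x-axis; with |EZ| = 43.9, Z = E + 43.9·(cos 140.5°, sin 140.5°) = (9.857, 54.93). EZ is perpendicular to ZF; with |ZF| = 19.5 on the right of EZ, F = Z + 19.5·(0.6361, 0.7716) = (22.26, 69.98). Then |HF| = |F − H| = 73.44.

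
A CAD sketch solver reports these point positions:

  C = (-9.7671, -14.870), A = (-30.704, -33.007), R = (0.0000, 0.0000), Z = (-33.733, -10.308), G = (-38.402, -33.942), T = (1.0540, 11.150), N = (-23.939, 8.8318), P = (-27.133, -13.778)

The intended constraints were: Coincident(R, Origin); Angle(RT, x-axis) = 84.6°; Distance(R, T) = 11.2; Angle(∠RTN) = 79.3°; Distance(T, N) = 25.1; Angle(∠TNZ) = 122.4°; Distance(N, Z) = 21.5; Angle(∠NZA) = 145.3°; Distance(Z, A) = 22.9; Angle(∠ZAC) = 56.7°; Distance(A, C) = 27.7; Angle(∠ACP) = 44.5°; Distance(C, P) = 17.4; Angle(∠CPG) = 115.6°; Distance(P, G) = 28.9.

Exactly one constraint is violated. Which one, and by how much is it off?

Distance(P, G) = 28.9 — off by 5.80.

R = (0.00, 0.00) ✓; RT at 84.60° ✓; |RT| = 11.20 ✓; ∠RTN = 79.30° ✓; |TN| = 25.10 ✓; ∠TNZ = 122.4° ✓; |NZ| = 21.50 ✓; ∠NZA = 145.3° ✓; |ZA| = 22.90 ✓; ∠ZAC = 56.70° ✓; |AC| = 27.70 ✓; ∠ACP = 44.50° ✓; |CP| = 17.40 ✓; ∠CPG = 115.6° ✓; |PG| = 23.10 ✗.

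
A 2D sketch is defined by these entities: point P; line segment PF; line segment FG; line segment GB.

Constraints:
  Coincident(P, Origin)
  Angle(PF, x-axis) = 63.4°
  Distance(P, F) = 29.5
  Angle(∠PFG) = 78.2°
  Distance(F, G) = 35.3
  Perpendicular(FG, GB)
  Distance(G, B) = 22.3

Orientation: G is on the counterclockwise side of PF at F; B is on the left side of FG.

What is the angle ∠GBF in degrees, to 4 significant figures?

57.72°

∠PFG = 78.2°, so FG runs at 63.4° + (180° − 78.2°) = 165.2° from the x-axis; with |FG| = 35.3, G = F + 35.3·(cos 165.2°, sin 165.2°) = (-20.92, 35.39). The perpendicularity gives GB at right angles to FG; with |GB| = 22.3 on the left of FG, B = G + 22.3·(-0.2554, -0.9668) = (-26.62, 13.83). Then cos ∠GBF = BG·BF / (|BG||BF|), giving 57.72°.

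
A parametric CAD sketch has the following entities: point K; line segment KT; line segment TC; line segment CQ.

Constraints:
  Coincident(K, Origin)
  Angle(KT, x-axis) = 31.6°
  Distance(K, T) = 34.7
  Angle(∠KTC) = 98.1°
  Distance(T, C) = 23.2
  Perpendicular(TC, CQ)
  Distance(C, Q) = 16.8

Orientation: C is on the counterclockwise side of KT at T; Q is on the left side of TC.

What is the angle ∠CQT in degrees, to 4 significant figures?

54.09°

K is at the origin; KT runs at 31.6° with length 34.7, so T = 34.7·(cos 31.6°, sin 31.6°) = (29.55, 18.18). ∠KTC = 98.1°, so TC runs at 31.6° + (180° − 98.1°) = 113.5° from the x-axis; with |TC| = 23.2, C = T + 23.2·(cos 113.5°, sin 113.5°) = (20.30, 39.46). TC is perpendicular to CQ; with |CQ| = 16.8 on the left of TC, Q = C + 16.8·(-0.9171, -0.3987) = (4.897, 32.76). Then cos ∠CQT = QC·QT / (|QC||QT|), giving 54.09°.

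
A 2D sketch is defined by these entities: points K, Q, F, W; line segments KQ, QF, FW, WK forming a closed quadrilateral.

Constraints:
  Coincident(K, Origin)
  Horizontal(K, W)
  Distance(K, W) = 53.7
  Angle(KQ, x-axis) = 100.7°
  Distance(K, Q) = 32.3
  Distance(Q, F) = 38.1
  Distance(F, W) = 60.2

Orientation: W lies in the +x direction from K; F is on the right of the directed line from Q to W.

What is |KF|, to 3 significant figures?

8.86

K is at the origin; KW is horizontal with |KW| = 53.7 and W in +x, so W = (53.7, 0). KQ runs at 100.7° with |KQ| = 32.3, so Q = (-6.00, 31.7). F is determined by |QF| = 38.1 and |FW| = 60.2 together: it lies at the intersection of circle(Q, 38.1) and circle(W, 60.2). With |QW| = 67.6, the foot of the radical line on QW is 17.7 from Q and the perpendicular offset is √(38.1² − 17.7²) = 33.7. Taking the right-of-QW solution: F = (-6.16, -6.36).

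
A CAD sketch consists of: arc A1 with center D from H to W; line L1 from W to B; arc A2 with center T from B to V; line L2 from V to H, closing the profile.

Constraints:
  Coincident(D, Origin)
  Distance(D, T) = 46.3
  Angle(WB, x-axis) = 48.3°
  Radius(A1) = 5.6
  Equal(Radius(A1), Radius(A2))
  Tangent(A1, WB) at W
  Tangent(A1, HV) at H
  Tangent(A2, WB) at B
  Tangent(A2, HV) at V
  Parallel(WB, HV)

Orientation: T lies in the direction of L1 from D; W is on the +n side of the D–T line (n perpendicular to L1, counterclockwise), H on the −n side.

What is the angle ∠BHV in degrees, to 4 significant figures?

13.60°

Tangency of A1 to both parallel lines with radius 5.6 puts W and H at D ± 5.6·n: W = (-4.181, 3.725), H = (4.181, -3.725). Equal radii place B and V the same way about T: B = T + 5.6·n = (26.62, 38.29), V = T − 5.6·n = (34.98, 30.84). Then cos ∠BHV = HB·HV / (|HB||HV|), giving 13.60°.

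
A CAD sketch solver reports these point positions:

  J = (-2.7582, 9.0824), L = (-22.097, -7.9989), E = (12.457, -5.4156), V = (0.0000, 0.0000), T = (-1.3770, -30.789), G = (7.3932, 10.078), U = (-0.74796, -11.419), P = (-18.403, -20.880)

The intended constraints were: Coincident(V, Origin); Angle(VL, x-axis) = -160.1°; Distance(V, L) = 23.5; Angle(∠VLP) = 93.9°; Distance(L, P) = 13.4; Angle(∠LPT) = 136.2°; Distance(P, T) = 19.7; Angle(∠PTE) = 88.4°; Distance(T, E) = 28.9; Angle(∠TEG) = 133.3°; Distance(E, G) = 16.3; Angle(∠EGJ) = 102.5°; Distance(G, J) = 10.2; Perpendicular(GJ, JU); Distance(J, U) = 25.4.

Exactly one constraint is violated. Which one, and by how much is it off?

Distance(J, U) = 25.4 — off by 4.80.

V = (0.00, 0.00) ✓; VL at -160.1° ✓; |VL| = 23.50 ✓; ∠VLP = 93.90° ✓; |LP| = 13.40 ✓; ∠LPT = 136.2° ✓; |PT| = 19.70 ✓; ∠PTE = 88.40° ✓; |TE| = 28.90 ✓; ∠TEG = 133.3° ✓; |EG| = 16.30 ✓; ∠EGJ = 102.5° ✓; |GJ| = 10.20 ✓; ∠(GJ, JU) = 90.00° ✓; |JU| = 20.60 ✗.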